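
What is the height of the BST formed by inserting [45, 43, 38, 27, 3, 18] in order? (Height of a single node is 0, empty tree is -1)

Insertion order: [45, 43, 38, 27, 3, 18]
Tree (level-order array): [45, 43, None, 38, None, 27, None, 3, None, None, 18]
Compute height bottom-up (empty subtree = -1):
  height(18) = 1 + max(-1, -1) = 0
  height(3) = 1 + max(-1, 0) = 1
  height(27) = 1 + max(1, -1) = 2
  height(38) = 1 + max(2, -1) = 3
  height(43) = 1 + max(3, -1) = 4
  height(45) = 1 + max(4, -1) = 5
Height = 5


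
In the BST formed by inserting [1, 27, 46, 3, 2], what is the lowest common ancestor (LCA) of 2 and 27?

Tree insertion order: [1, 27, 46, 3, 2]
Tree (level-order array): [1, None, 27, 3, 46, 2]
In a BST, the LCA of p=2, q=27 is the first node v on the
root-to-leaf path with p <= v <= q (go left if both < v, right if both > v).
Walk from root:
  at 1: both 2 and 27 > 1, go right
  at 27: 2 <= 27 <= 27, this is the LCA
LCA = 27


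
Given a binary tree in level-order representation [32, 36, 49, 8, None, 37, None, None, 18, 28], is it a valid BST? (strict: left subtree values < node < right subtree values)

Level-order array: [32, 36, 49, 8, None, 37, None, None, 18, 28]
Validate using subtree bounds (lo, hi): at each node, require lo < value < hi,
then recurse left with hi=value and right with lo=value.
Preorder trace (stopping at first violation):
  at node 32 with bounds (-inf, +inf): OK
  at node 36 with bounds (-inf, 32): VIOLATION
Node 36 violates its bound: not (-inf < 36 < 32).
Result: Not a valid BST


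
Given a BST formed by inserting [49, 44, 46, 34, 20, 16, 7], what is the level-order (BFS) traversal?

Tree insertion order: [49, 44, 46, 34, 20, 16, 7]
Tree (level-order array): [49, 44, None, 34, 46, 20, None, None, None, 16, None, 7]
BFS from the root, enqueuing left then right child of each popped node:
  queue [49] -> pop 49, enqueue [44], visited so far: [49]
  queue [44] -> pop 44, enqueue [34, 46], visited so far: [49, 44]
  queue [34, 46] -> pop 34, enqueue [20], visited so far: [49, 44, 34]
  queue [46, 20] -> pop 46, enqueue [none], visited so far: [49, 44, 34, 46]
  queue [20] -> pop 20, enqueue [16], visited so far: [49, 44, 34, 46, 20]
  queue [16] -> pop 16, enqueue [7], visited so far: [49, 44, 34, 46, 20, 16]
  queue [7] -> pop 7, enqueue [none], visited so far: [49, 44, 34, 46, 20, 16, 7]
Result: [49, 44, 34, 46, 20, 16, 7]


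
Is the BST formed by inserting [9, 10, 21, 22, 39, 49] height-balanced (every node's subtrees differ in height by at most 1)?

Tree (level-order array): [9, None, 10, None, 21, None, 22, None, 39, None, 49]
Definition: a tree is height-balanced if, at every node, |h(left) - h(right)| <= 1 (empty subtree has height -1).
Bottom-up per-node check:
  node 49: h_left=-1, h_right=-1, diff=0 [OK], height=0
  node 39: h_left=-1, h_right=0, diff=1 [OK], height=1
  node 22: h_left=-1, h_right=1, diff=2 [FAIL (|-1-1|=2 > 1)], height=2
  node 21: h_left=-1, h_right=2, diff=3 [FAIL (|-1-2|=3 > 1)], height=3
  node 10: h_left=-1, h_right=3, diff=4 [FAIL (|-1-3|=4 > 1)], height=4
  node 9: h_left=-1, h_right=4, diff=5 [FAIL (|-1-4|=5 > 1)], height=5
Node 22 violates the condition: |-1 - 1| = 2 > 1.
Result: Not balanced


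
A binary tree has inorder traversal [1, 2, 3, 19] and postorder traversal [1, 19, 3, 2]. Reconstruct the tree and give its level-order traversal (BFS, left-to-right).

Inorder:   [1, 2, 3, 19]
Postorder: [1, 19, 3, 2]
Algorithm: postorder visits root last, so walk postorder right-to-left;
each value is the root of the current inorder slice — split it at that
value, recurse on the right subtree first, then the left.
Recursive splits:
  root=2; inorder splits into left=[1], right=[3, 19]
  root=3; inorder splits into left=[], right=[19]
  root=19; inorder splits into left=[], right=[]
  root=1; inorder splits into left=[], right=[]
Reconstructed level-order: [2, 1, 3, 19]


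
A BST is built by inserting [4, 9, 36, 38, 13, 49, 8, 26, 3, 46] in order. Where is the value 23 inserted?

Starting tree (level order): [4, 3, 9, None, None, 8, 36, None, None, 13, 38, None, 26, None, 49, None, None, 46]
Insertion path: 4 -> 9 -> 36 -> 13 -> 26
Result: insert 23 as left child of 26
Final tree (level order): [4, 3, 9, None, None, 8, 36, None, None, 13, 38, None, 26, None, 49, 23, None, 46]


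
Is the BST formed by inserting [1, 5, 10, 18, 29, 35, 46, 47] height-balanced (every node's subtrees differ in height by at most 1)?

Tree (level-order array): [1, None, 5, None, 10, None, 18, None, 29, None, 35, None, 46, None, 47]
Definition: a tree is height-balanced if, at every node, |h(left) - h(right)| <= 1 (empty subtree has height -1).
Bottom-up per-node check:
  node 47: h_left=-1, h_right=-1, diff=0 [OK], height=0
  node 46: h_left=-1, h_right=0, diff=1 [OK], height=1
  node 35: h_left=-1, h_right=1, diff=2 [FAIL (|-1-1|=2 > 1)], height=2
  node 29: h_left=-1, h_right=2, diff=3 [FAIL (|-1-2|=3 > 1)], height=3
  node 18: h_left=-1, h_right=3, diff=4 [FAIL (|-1-3|=4 > 1)], height=4
  node 10: h_left=-1, h_right=4, diff=5 [FAIL (|-1-4|=5 > 1)], height=5
  node 5: h_left=-1, h_right=5, diff=6 [FAIL (|-1-5|=6 > 1)], height=6
  node 1: h_left=-1, h_right=6, diff=7 [FAIL (|-1-6|=7 > 1)], height=7
Node 35 violates the condition: |-1 - 1| = 2 > 1.
Result: Not balanced


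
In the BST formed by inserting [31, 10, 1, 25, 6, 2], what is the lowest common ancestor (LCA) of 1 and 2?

Tree insertion order: [31, 10, 1, 25, 6, 2]
Tree (level-order array): [31, 10, None, 1, 25, None, 6, None, None, 2]
In a BST, the LCA of p=1, q=2 is the first node v on the
root-to-leaf path with p <= v <= q (go left if both < v, right if both > v).
Walk from root:
  at 31: both 1 and 2 < 31, go left
  at 10: both 1 and 2 < 10, go left
  at 1: 1 <= 1 <= 2, this is the LCA
LCA = 1


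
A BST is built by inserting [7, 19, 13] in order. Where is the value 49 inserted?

Starting tree (level order): [7, None, 19, 13]
Insertion path: 7 -> 19
Result: insert 49 as right child of 19
Final tree (level order): [7, None, 19, 13, 49]


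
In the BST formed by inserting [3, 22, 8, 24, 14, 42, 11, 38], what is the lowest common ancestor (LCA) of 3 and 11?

Tree insertion order: [3, 22, 8, 24, 14, 42, 11, 38]
Tree (level-order array): [3, None, 22, 8, 24, None, 14, None, 42, 11, None, 38]
In a BST, the LCA of p=3, q=11 is the first node v on the
root-to-leaf path with p <= v <= q (go left if both < v, right if both > v).
Walk from root:
  at 3: 3 <= 3 <= 11, this is the LCA
LCA = 3


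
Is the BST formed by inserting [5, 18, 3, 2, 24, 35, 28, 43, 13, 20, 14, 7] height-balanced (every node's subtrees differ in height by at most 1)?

Tree (level-order array): [5, 3, 18, 2, None, 13, 24, None, None, 7, 14, 20, 35, None, None, None, None, None, None, 28, 43]
Definition: a tree is height-balanced if, at every node, |h(left) - h(right)| <= 1 (empty subtree has height -1).
Bottom-up per-node check:
  node 2: h_left=-1, h_right=-1, diff=0 [OK], height=0
  node 3: h_left=0, h_right=-1, diff=1 [OK], height=1
  node 7: h_left=-1, h_right=-1, diff=0 [OK], height=0
  node 14: h_left=-1, h_right=-1, diff=0 [OK], height=0
  node 13: h_left=0, h_right=0, diff=0 [OK], height=1
  node 20: h_left=-1, h_right=-1, diff=0 [OK], height=0
  node 28: h_left=-1, h_right=-1, diff=0 [OK], height=0
  node 43: h_left=-1, h_right=-1, diff=0 [OK], height=0
  node 35: h_left=0, h_right=0, diff=0 [OK], height=1
  node 24: h_left=0, h_right=1, diff=1 [OK], height=2
  node 18: h_left=1, h_right=2, diff=1 [OK], height=3
  node 5: h_left=1, h_right=3, diff=2 [FAIL (|1-3|=2 > 1)], height=4
Node 5 violates the condition: |1 - 3| = 2 > 1.
Result: Not balanced


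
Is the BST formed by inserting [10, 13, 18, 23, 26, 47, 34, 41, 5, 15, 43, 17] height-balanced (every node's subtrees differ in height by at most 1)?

Tree (level-order array): [10, 5, 13, None, None, None, 18, 15, 23, None, 17, None, 26, None, None, None, 47, 34, None, None, 41, None, 43]
Definition: a tree is height-balanced if, at every node, |h(left) - h(right)| <= 1 (empty subtree has height -1).
Bottom-up per-node check:
  node 5: h_left=-1, h_right=-1, diff=0 [OK], height=0
  node 17: h_left=-1, h_right=-1, diff=0 [OK], height=0
  node 15: h_left=-1, h_right=0, diff=1 [OK], height=1
  node 43: h_left=-1, h_right=-1, diff=0 [OK], height=0
  node 41: h_left=-1, h_right=0, diff=1 [OK], height=1
  node 34: h_left=-1, h_right=1, diff=2 [FAIL (|-1-1|=2 > 1)], height=2
  node 47: h_left=2, h_right=-1, diff=3 [FAIL (|2--1|=3 > 1)], height=3
  node 26: h_left=-1, h_right=3, diff=4 [FAIL (|-1-3|=4 > 1)], height=4
  node 23: h_left=-1, h_right=4, diff=5 [FAIL (|-1-4|=5 > 1)], height=5
  node 18: h_left=1, h_right=5, diff=4 [FAIL (|1-5|=4 > 1)], height=6
  node 13: h_left=-1, h_right=6, diff=7 [FAIL (|-1-6|=7 > 1)], height=7
  node 10: h_left=0, h_right=7, diff=7 [FAIL (|0-7|=7 > 1)], height=8
Node 34 violates the condition: |-1 - 1| = 2 > 1.
Result: Not balanced


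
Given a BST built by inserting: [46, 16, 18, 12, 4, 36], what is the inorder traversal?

Tree insertion order: [46, 16, 18, 12, 4, 36]
Tree (level-order array): [46, 16, None, 12, 18, 4, None, None, 36]
Inorder traversal: [4, 12, 16, 18, 36, 46]


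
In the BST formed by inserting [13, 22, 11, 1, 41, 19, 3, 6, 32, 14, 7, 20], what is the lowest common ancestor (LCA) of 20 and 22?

Tree insertion order: [13, 22, 11, 1, 41, 19, 3, 6, 32, 14, 7, 20]
Tree (level-order array): [13, 11, 22, 1, None, 19, 41, None, 3, 14, 20, 32, None, None, 6, None, None, None, None, None, None, None, 7]
In a BST, the LCA of p=20, q=22 is the first node v on the
root-to-leaf path with p <= v <= q (go left if both < v, right if both > v).
Walk from root:
  at 13: both 20 and 22 > 13, go right
  at 22: 20 <= 22 <= 22, this is the LCA
LCA = 22


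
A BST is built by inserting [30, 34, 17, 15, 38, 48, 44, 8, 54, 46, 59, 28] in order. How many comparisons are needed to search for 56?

Search path for 56: 30 -> 34 -> 38 -> 48 -> 54 -> 59
Found: False
Comparisons: 6


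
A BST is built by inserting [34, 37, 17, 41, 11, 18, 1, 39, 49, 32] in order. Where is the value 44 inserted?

Starting tree (level order): [34, 17, 37, 11, 18, None, 41, 1, None, None, 32, 39, 49]
Insertion path: 34 -> 37 -> 41 -> 49
Result: insert 44 as left child of 49
Final tree (level order): [34, 17, 37, 11, 18, None, 41, 1, None, None, 32, 39, 49, None, None, None, None, None, None, 44]


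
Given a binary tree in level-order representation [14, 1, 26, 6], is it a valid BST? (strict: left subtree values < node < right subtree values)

Level-order array: [14, 1, 26, 6]
Validate using subtree bounds (lo, hi): at each node, require lo < value < hi,
then recurse left with hi=value and right with lo=value.
Preorder trace (stopping at first violation):
  at node 14 with bounds (-inf, +inf): OK
  at node 1 with bounds (-inf, 14): OK
  at node 6 with bounds (-inf, 1): VIOLATION
Node 6 violates its bound: not (-inf < 6 < 1).
Result: Not a valid BST


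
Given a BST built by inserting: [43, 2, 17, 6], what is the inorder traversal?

Tree insertion order: [43, 2, 17, 6]
Tree (level-order array): [43, 2, None, None, 17, 6]
Inorder traversal: [2, 6, 17, 43]


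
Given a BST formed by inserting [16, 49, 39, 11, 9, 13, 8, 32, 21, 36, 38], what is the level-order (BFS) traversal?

Tree insertion order: [16, 49, 39, 11, 9, 13, 8, 32, 21, 36, 38]
Tree (level-order array): [16, 11, 49, 9, 13, 39, None, 8, None, None, None, 32, None, None, None, 21, 36, None, None, None, 38]
BFS from the root, enqueuing left then right child of each popped node:
  queue [16] -> pop 16, enqueue [11, 49], visited so far: [16]
  queue [11, 49] -> pop 11, enqueue [9, 13], visited so far: [16, 11]
  queue [49, 9, 13] -> pop 49, enqueue [39], visited so far: [16, 11, 49]
  queue [9, 13, 39] -> pop 9, enqueue [8], visited so far: [16, 11, 49, 9]
  queue [13, 39, 8] -> pop 13, enqueue [none], visited so far: [16, 11, 49, 9, 13]
  queue [39, 8] -> pop 39, enqueue [32], visited so far: [16, 11, 49, 9, 13, 39]
  queue [8, 32] -> pop 8, enqueue [none], visited so far: [16, 11, 49, 9, 13, 39, 8]
  queue [32] -> pop 32, enqueue [21, 36], visited so far: [16, 11, 49, 9, 13, 39, 8, 32]
  queue [21, 36] -> pop 21, enqueue [none], visited so far: [16, 11, 49, 9, 13, 39, 8, 32, 21]
  queue [36] -> pop 36, enqueue [38], visited so far: [16, 11, 49, 9, 13, 39, 8, 32, 21, 36]
  queue [38] -> pop 38, enqueue [none], visited so far: [16, 11, 49, 9, 13, 39, 8, 32, 21, 36, 38]
Result: [16, 11, 49, 9, 13, 39, 8, 32, 21, 36, 38]


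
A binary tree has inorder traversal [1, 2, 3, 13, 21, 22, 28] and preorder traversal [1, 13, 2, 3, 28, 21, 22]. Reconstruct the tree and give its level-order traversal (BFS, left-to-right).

Inorder:  [1, 2, 3, 13, 21, 22, 28]
Preorder: [1, 13, 2, 3, 28, 21, 22]
Algorithm: preorder visits root first, so consume preorder in order;
for each root, split the current inorder slice at that value into
left-subtree inorder and right-subtree inorder, then recurse.
Recursive splits:
  root=1; inorder splits into left=[], right=[2, 3, 13, 21, 22, 28]
  root=13; inorder splits into left=[2, 3], right=[21, 22, 28]
  root=2; inorder splits into left=[], right=[3]
  root=3; inorder splits into left=[], right=[]
  root=28; inorder splits into left=[21, 22], right=[]
  root=21; inorder splits into left=[], right=[22]
  root=22; inorder splits into left=[], right=[]
Reconstructed level-order: [1, 13, 2, 28, 3, 21, 22]


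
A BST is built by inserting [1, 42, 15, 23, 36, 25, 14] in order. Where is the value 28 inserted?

Starting tree (level order): [1, None, 42, 15, None, 14, 23, None, None, None, 36, 25]
Insertion path: 1 -> 42 -> 15 -> 23 -> 36 -> 25
Result: insert 28 as right child of 25
Final tree (level order): [1, None, 42, 15, None, 14, 23, None, None, None, 36, 25, None, None, 28]


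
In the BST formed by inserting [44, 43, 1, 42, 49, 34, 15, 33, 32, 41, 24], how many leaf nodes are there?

Tree built from: [44, 43, 1, 42, 49, 34, 15, 33, 32, 41, 24]
Tree (level-order array): [44, 43, 49, 1, None, None, None, None, 42, 34, None, 15, 41, None, 33, None, None, 32, None, 24]
Rule: A leaf has 0 children.
Per-node child counts:
  node 44: 2 child(ren)
  node 43: 1 child(ren)
  node 1: 1 child(ren)
  node 42: 1 child(ren)
  node 34: 2 child(ren)
  node 15: 1 child(ren)
  node 33: 1 child(ren)
  node 32: 1 child(ren)
  node 24: 0 child(ren)
  node 41: 0 child(ren)
  node 49: 0 child(ren)
Matching nodes: [24, 41, 49]
Count of leaf nodes: 3


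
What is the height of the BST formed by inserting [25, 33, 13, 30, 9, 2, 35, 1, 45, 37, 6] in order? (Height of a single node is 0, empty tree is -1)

Insertion order: [25, 33, 13, 30, 9, 2, 35, 1, 45, 37, 6]
Tree (level-order array): [25, 13, 33, 9, None, 30, 35, 2, None, None, None, None, 45, 1, 6, 37]
Compute height bottom-up (empty subtree = -1):
  height(1) = 1 + max(-1, -1) = 0
  height(6) = 1 + max(-1, -1) = 0
  height(2) = 1 + max(0, 0) = 1
  height(9) = 1 + max(1, -1) = 2
  height(13) = 1 + max(2, -1) = 3
  height(30) = 1 + max(-1, -1) = 0
  height(37) = 1 + max(-1, -1) = 0
  height(45) = 1 + max(0, -1) = 1
  height(35) = 1 + max(-1, 1) = 2
  height(33) = 1 + max(0, 2) = 3
  height(25) = 1 + max(3, 3) = 4
Height = 4


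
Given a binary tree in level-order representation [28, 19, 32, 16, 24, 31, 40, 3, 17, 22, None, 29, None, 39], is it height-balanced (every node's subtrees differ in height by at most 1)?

Tree (level-order array): [28, 19, 32, 16, 24, 31, 40, 3, 17, 22, None, 29, None, 39]
Definition: a tree is height-balanced if, at every node, |h(left) - h(right)| <= 1 (empty subtree has height -1).
Bottom-up per-node check:
  node 3: h_left=-1, h_right=-1, diff=0 [OK], height=0
  node 17: h_left=-1, h_right=-1, diff=0 [OK], height=0
  node 16: h_left=0, h_right=0, diff=0 [OK], height=1
  node 22: h_left=-1, h_right=-1, diff=0 [OK], height=0
  node 24: h_left=0, h_right=-1, diff=1 [OK], height=1
  node 19: h_left=1, h_right=1, diff=0 [OK], height=2
  node 29: h_left=-1, h_right=-1, diff=0 [OK], height=0
  node 31: h_left=0, h_right=-1, diff=1 [OK], height=1
  node 39: h_left=-1, h_right=-1, diff=0 [OK], height=0
  node 40: h_left=0, h_right=-1, diff=1 [OK], height=1
  node 32: h_left=1, h_right=1, diff=0 [OK], height=2
  node 28: h_left=2, h_right=2, diff=0 [OK], height=3
All nodes satisfy the balance condition.
Result: Balanced


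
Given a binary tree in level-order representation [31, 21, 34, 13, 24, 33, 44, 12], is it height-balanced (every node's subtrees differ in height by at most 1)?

Tree (level-order array): [31, 21, 34, 13, 24, 33, 44, 12]
Definition: a tree is height-balanced if, at every node, |h(left) - h(right)| <= 1 (empty subtree has height -1).
Bottom-up per-node check:
  node 12: h_left=-1, h_right=-1, diff=0 [OK], height=0
  node 13: h_left=0, h_right=-1, diff=1 [OK], height=1
  node 24: h_left=-1, h_right=-1, diff=0 [OK], height=0
  node 21: h_left=1, h_right=0, diff=1 [OK], height=2
  node 33: h_left=-1, h_right=-1, diff=0 [OK], height=0
  node 44: h_left=-1, h_right=-1, diff=0 [OK], height=0
  node 34: h_left=0, h_right=0, diff=0 [OK], height=1
  node 31: h_left=2, h_right=1, diff=1 [OK], height=3
All nodes satisfy the balance condition.
Result: Balanced


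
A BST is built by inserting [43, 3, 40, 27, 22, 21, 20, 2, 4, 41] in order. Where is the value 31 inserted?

Starting tree (level order): [43, 3, None, 2, 40, None, None, 27, 41, 22, None, None, None, 21, None, 20, None, 4]
Insertion path: 43 -> 3 -> 40 -> 27
Result: insert 31 as right child of 27
Final tree (level order): [43, 3, None, 2, 40, None, None, 27, 41, 22, 31, None, None, 21, None, None, None, 20, None, 4]


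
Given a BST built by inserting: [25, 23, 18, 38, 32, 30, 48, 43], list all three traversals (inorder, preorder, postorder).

Tree insertion order: [25, 23, 18, 38, 32, 30, 48, 43]
Tree (level-order array): [25, 23, 38, 18, None, 32, 48, None, None, 30, None, 43]
Inorder (L, root, R): [18, 23, 25, 30, 32, 38, 43, 48]
Preorder (root, L, R): [25, 23, 18, 38, 32, 30, 48, 43]
Postorder (L, R, root): [18, 23, 30, 32, 43, 48, 38, 25]


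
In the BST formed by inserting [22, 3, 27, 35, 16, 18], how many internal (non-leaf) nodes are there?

Tree built from: [22, 3, 27, 35, 16, 18]
Tree (level-order array): [22, 3, 27, None, 16, None, 35, None, 18]
Rule: An internal node has at least one child.
Per-node child counts:
  node 22: 2 child(ren)
  node 3: 1 child(ren)
  node 16: 1 child(ren)
  node 18: 0 child(ren)
  node 27: 1 child(ren)
  node 35: 0 child(ren)
Matching nodes: [22, 3, 16, 27]
Count of internal (non-leaf) nodes: 4


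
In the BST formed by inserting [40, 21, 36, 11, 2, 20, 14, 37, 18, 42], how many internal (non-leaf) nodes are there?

Tree built from: [40, 21, 36, 11, 2, 20, 14, 37, 18, 42]
Tree (level-order array): [40, 21, 42, 11, 36, None, None, 2, 20, None, 37, None, None, 14, None, None, None, None, 18]
Rule: An internal node has at least one child.
Per-node child counts:
  node 40: 2 child(ren)
  node 21: 2 child(ren)
  node 11: 2 child(ren)
  node 2: 0 child(ren)
  node 20: 1 child(ren)
  node 14: 1 child(ren)
  node 18: 0 child(ren)
  node 36: 1 child(ren)
  node 37: 0 child(ren)
  node 42: 0 child(ren)
Matching nodes: [40, 21, 11, 20, 14, 36]
Count of internal (non-leaf) nodes: 6


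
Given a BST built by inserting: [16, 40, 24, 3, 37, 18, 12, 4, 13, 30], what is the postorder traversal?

Tree insertion order: [16, 40, 24, 3, 37, 18, 12, 4, 13, 30]
Tree (level-order array): [16, 3, 40, None, 12, 24, None, 4, 13, 18, 37, None, None, None, None, None, None, 30]
Postorder traversal: [4, 13, 12, 3, 18, 30, 37, 24, 40, 16]


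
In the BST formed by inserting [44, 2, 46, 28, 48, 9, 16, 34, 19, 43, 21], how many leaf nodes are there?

Tree built from: [44, 2, 46, 28, 48, 9, 16, 34, 19, 43, 21]
Tree (level-order array): [44, 2, 46, None, 28, None, 48, 9, 34, None, None, None, 16, None, 43, None, 19, None, None, None, 21]
Rule: A leaf has 0 children.
Per-node child counts:
  node 44: 2 child(ren)
  node 2: 1 child(ren)
  node 28: 2 child(ren)
  node 9: 1 child(ren)
  node 16: 1 child(ren)
  node 19: 1 child(ren)
  node 21: 0 child(ren)
  node 34: 1 child(ren)
  node 43: 0 child(ren)
  node 46: 1 child(ren)
  node 48: 0 child(ren)
Matching nodes: [21, 43, 48]
Count of leaf nodes: 3


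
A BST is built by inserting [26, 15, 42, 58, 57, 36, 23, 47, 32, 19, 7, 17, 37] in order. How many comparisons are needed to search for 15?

Search path for 15: 26 -> 15
Found: True
Comparisons: 2


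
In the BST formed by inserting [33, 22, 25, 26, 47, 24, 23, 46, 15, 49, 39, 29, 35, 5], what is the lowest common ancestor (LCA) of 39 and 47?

Tree insertion order: [33, 22, 25, 26, 47, 24, 23, 46, 15, 49, 39, 29, 35, 5]
Tree (level-order array): [33, 22, 47, 15, 25, 46, 49, 5, None, 24, 26, 39, None, None, None, None, None, 23, None, None, 29, 35]
In a BST, the LCA of p=39, q=47 is the first node v on the
root-to-leaf path with p <= v <= q (go left if both < v, right if both > v).
Walk from root:
  at 33: both 39 and 47 > 33, go right
  at 47: 39 <= 47 <= 47, this is the LCA
LCA = 47


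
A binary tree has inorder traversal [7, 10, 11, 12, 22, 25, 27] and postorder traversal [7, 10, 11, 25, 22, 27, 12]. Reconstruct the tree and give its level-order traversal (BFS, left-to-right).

Inorder:   [7, 10, 11, 12, 22, 25, 27]
Postorder: [7, 10, 11, 25, 22, 27, 12]
Algorithm: postorder visits root last, so walk postorder right-to-left;
each value is the root of the current inorder slice — split it at that
value, recurse on the right subtree first, then the left.
Recursive splits:
  root=12; inorder splits into left=[7, 10, 11], right=[22, 25, 27]
  root=27; inorder splits into left=[22, 25], right=[]
  root=22; inorder splits into left=[], right=[25]
  root=25; inorder splits into left=[], right=[]
  root=11; inorder splits into left=[7, 10], right=[]
  root=10; inorder splits into left=[7], right=[]
  root=7; inorder splits into left=[], right=[]
Reconstructed level-order: [12, 11, 27, 10, 22, 7, 25]


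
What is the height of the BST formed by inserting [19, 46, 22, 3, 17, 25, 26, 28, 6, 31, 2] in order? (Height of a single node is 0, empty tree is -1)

Insertion order: [19, 46, 22, 3, 17, 25, 26, 28, 6, 31, 2]
Tree (level-order array): [19, 3, 46, 2, 17, 22, None, None, None, 6, None, None, 25, None, None, None, 26, None, 28, None, 31]
Compute height bottom-up (empty subtree = -1):
  height(2) = 1 + max(-1, -1) = 0
  height(6) = 1 + max(-1, -1) = 0
  height(17) = 1 + max(0, -1) = 1
  height(3) = 1 + max(0, 1) = 2
  height(31) = 1 + max(-1, -1) = 0
  height(28) = 1 + max(-1, 0) = 1
  height(26) = 1 + max(-1, 1) = 2
  height(25) = 1 + max(-1, 2) = 3
  height(22) = 1 + max(-1, 3) = 4
  height(46) = 1 + max(4, -1) = 5
  height(19) = 1 + max(2, 5) = 6
Height = 6


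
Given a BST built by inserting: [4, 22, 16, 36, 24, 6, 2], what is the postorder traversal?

Tree insertion order: [4, 22, 16, 36, 24, 6, 2]
Tree (level-order array): [4, 2, 22, None, None, 16, 36, 6, None, 24]
Postorder traversal: [2, 6, 16, 24, 36, 22, 4]


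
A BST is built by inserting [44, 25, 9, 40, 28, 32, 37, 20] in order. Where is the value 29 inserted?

Starting tree (level order): [44, 25, None, 9, 40, None, 20, 28, None, None, None, None, 32, None, 37]
Insertion path: 44 -> 25 -> 40 -> 28 -> 32
Result: insert 29 as left child of 32
Final tree (level order): [44, 25, None, 9, 40, None, 20, 28, None, None, None, None, 32, 29, 37]


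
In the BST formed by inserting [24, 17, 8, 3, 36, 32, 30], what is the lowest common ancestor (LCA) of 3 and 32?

Tree insertion order: [24, 17, 8, 3, 36, 32, 30]
Tree (level-order array): [24, 17, 36, 8, None, 32, None, 3, None, 30]
In a BST, the LCA of p=3, q=32 is the first node v on the
root-to-leaf path with p <= v <= q (go left if both < v, right if both > v).
Walk from root:
  at 24: 3 <= 24 <= 32, this is the LCA
LCA = 24


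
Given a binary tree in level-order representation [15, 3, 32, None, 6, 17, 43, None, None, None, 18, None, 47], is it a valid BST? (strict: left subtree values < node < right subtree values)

Level-order array: [15, 3, 32, None, 6, 17, 43, None, None, None, 18, None, 47]
Validate using subtree bounds (lo, hi): at each node, require lo < value < hi,
then recurse left with hi=value and right with lo=value.
Preorder trace (stopping at first violation):
  at node 15 with bounds (-inf, +inf): OK
  at node 3 with bounds (-inf, 15): OK
  at node 6 with bounds (3, 15): OK
  at node 32 with bounds (15, +inf): OK
  at node 17 with bounds (15, 32): OK
  at node 18 with bounds (17, 32): OK
  at node 43 with bounds (32, +inf): OK
  at node 47 with bounds (43, +inf): OK
No violation found at any node.
Result: Valid BST


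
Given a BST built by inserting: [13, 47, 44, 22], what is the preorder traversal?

Tree insertion order: [13, 47, 44, 22]
Tree (level-order array): [13, None, 47, 44, None, 22]
Preorder traversal: [13, 47, 44, 22]


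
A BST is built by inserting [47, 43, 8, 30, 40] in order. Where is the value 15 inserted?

Starting tree (level order): [47, 43, None, 8, None, None, 30, None, 40]
Insertion path: 47 -> 43 -> 8 -> 30
Result: insert 15 as left child of 30
Final tree (level order): [47, 43, None, 8, None, None, 30, 15, 40]


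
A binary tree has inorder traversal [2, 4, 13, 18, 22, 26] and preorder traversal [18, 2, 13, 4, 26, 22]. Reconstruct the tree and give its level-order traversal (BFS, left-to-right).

Inorder:  [2, 4, 13, 18, 22, 26]
Preorder: [18, 2, 13, 4, 26, 22]
Algorithm: preorder visits root first, so consume preorder in order;
for each root, split the current inorder slice at that value into
left-subtree inorder and right-subtree inorder, then recurse.
Recursive splits:
  root=18; inorder splits into left=[2, 4, 13], right=[22, 26]
  root=2; inorder splits into left=[], right=[4, 13]
  root=13; inorder splits into left=[4], right=[]
  root=4; inorder splits into left=[], right=[]
  root=26; inorder splits into left=[22], right=[]
  root=22; inorder splits into left=[], right=[]
Reconstructed level-order: [18, 2, 26, 13, 22, 4]


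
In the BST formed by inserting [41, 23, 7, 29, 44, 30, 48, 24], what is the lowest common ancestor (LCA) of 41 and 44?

Tree insertion order: [41, 23, 7, 29, 44, 30, 48, 24]
Tree (level-order array): [41, 23, 44, 7, 29, None, 48, None, None, 24, 30]
In a BST, the LCA of p=41, q=44 is the first node v on the
root-to-leaf path with p <= v <= q (go left if both < v, right if both > v).
Walk from root:
  at 41: 41 <= 41 <= 44, this is the LCA
LCA = 41


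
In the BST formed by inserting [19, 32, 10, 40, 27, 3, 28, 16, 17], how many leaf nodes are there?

Tree built from: [19, 32, 10, 40, 27, 3, 28, 16, 17]
Tree (level-order array): [19, 10, 32, 3, 16, 27, 40, None, None, None, 17, None, 28]
Rule: A leaf has 0 children.
Per-node child counts:
  node 19: 2 child(ren)
  node 10: 2 child(ren)
  node 3: 0 child(ren)
  node 16: 1 child(ren)
  node 17: 0 child(ren)
  node 32: 2 child(ren)
  node 27: 1 child(ren)
  node 28: 0 child(ren)
  node 40: 0 child(ren)
Matching nodes: [3, 17, 28, 40]
Count of leaf nodes: 4


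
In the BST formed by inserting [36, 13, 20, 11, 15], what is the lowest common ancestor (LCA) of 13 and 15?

Tree insertion order: [36, 13, 20, 11, 15]
Tree (level-order array): [36, 13, None, 11, 20, None, None, 15]
In a BST, the LCA of p=13, q=15 is the first node v on the
root-to-leaf path with p <= v <= q (go left if both < v, right if both > v).
Walk from root:
  at 36: both 13 and 15 < 36, go left
  at 13: 13 <= 13 <= 15, this is the LCA
LCA = 13


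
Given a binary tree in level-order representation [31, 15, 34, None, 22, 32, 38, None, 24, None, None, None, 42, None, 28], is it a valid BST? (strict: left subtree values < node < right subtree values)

Level-order array: [31, 15, 34, None, 22, 32, 38, None, 24, None, None, None, 42, None, 28]
Validate using subtree bounds (lo, hi): at each node, require lo < value < hi,
then recurse left with hi=value and right with lo=value.
Preorder trace (stopping at first violation):
  at node 31 with bounds (-inf, +inf): OK
  at node 15 with bounds (-inf, 31): OK
  at node 22 with bounds (15, 31): OK
  at node 24 with bounds (22, 31): OK
  at node 28 with bounds (24, 31): OK
  at node 34 with bounds (31, +inf): OK
  at node 32 with bounds (31, 34): OK
  at node 38 with bounds (34, +inf): OK
  at node 42 with bounds (38, +inf): OK
No violation found at any node.
Result: Valid BST


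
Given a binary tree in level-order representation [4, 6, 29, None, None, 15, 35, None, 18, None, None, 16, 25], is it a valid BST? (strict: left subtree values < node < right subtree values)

Level-order array: [4, 6, 29, None, None, 15, 35, None, 18, None, None, 16, 25]
Validate using subtree bounds (lo, hi): at each node, require lo < value < hi,
then recurse left with hi=value and right with lo=value.
Preorder trace (stopping at first violation):
  at node 4 with bounds (-inf, +inf): OK
  at node 6 with bounds (-inf, 4): VIOLATION
Node 6 violates its bound: not (-inf < 6 < 4).
Result: Not a valid BST


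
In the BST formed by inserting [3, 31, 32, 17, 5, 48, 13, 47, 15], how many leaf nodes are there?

Tree built from: [3, 31, 32, 17, 5, 48, 13, 47, 15]
Tree (level-order array): [3, None, 31, 17, 32, 5, None, None, 48, None, 13, 47, None, None, 15]
Rule: A leaf has 0 children.
Per-node child counts:
  node 3: 1 child(ren)
  node 31: 2 child(ren)
  node 17: 1 child(ren)
  node 5: 1 child(ren)
  node 13: 1 child(ren)
  node 15: 0 child(ren)
  node 32: 1 child(ren)
  node 48: 1 child(ren)
  node 47: 0 child(ren)
Matching nodes: [15, 47]
Count of leaf nodes: 2


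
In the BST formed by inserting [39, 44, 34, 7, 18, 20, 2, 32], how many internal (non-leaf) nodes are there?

Tree built from: [39, 44, 34, 7, 18, 20, 2, 32]
Tree (level-order array): [39, 34, 44, 7, None, None, None, 2, 18, None, None, None, 20, None, 32]
Rule: An internal node has at least one child.
Per-node child counts:
  node 39: 2 child(ren)
  node 34: 1 child(ren)
  node 7: 2 child(ren)
  node 2: 0 child(ren)
  node 18: 1 child(ren)
  node 20: 1 child(ren)
  node 32: 0 child(ren)
  node 44: 0 child(ren)
Matching nodes: [39, 34, 7, 18, 20]
Count of internal (non-leaf) nodes: 5


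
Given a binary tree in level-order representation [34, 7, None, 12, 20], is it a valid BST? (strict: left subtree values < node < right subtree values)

Level-order array: [34, 7, None, 12, 20]
Validate using subtree bounds (lo, hi): at each node, require lo < value < hi,
then recurse left with hi=value and right with lo=value.
Preorder trace (stopping at first violation):
  at node 34 with bounds (-inf, +inf): OK
  at node 7 with bounds (-inf, 34): OK
  at node 12 with bounds (-inf, 7): VIOLATION
Node 12 violates its bound: not (-inf < 12 < 7).
Result: Not a valid BST


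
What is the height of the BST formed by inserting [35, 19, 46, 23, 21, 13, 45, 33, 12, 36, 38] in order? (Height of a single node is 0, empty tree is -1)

Insertion order: [35, 19, 46, 23, 21, 13, 45, 33, 12, 36, 38]
Tree (level-order array): [35, 19, 46, 13, 23, 45, None, 12, None, 21, 33, 36, None, None, None, None, None, None, None, None, 38]
Compute height bottom-up (empty subtree = -1):
  height(12) = 1 + max(-1, -1) = 0
  height(13) = 1 + max(0, -1) = 1
  height(21) = 1 + max(-1, -1) = 0
  height(33) = 1 + max(-1, -1) = 0
  height(23) = 1 + max(0, 0) = 1
  height(19) = 1 + max(1, 1) = 2
  height(38) = 1 + max(-1, -1) = 0
  height(36) = 1 + max(-1, 0) = 1
  height(45) = 1 + max(1, -1) = 2
  height(46) = 1 + max(2, -1) = 3
  height(35) = 1 + max(2, 3) = 4
Height = 4


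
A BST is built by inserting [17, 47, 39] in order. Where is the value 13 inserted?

Starting tree (level order): [17, None, 47, 39]
Insertion path: 17
Result: insert 13 as left child of 17
Final tree (level order): [17, 13, 47, None, None, 39]


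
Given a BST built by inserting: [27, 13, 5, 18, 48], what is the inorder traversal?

Tree insertion order: [27, 13, 5, 18, 48]
Tree (level-order array): [27, 13, 48, 5, 18]
Inorder traversal: [5, 13, 18, 27, 48]


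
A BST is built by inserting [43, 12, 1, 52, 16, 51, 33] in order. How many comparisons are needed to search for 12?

Search path for 12: 43 -> 12
Found: True
Comparisons: 2


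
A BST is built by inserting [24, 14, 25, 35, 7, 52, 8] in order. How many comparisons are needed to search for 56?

Search path for 56: 24 -> 25 -> 35 -> 52
Found: False
Comparisons: 4


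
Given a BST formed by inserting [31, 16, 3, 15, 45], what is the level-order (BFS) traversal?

Tree insertion order: [31, 16, 3, 15, 45]
Tree (level-order array): [31, 16, 45, 3, None, None, None, None, 15]
BFS from the root, enqueuing left then right child of each popped node:
  queue [31] -> pop 31, enqueue [16, 45], visited so far: [31]
  queue [16, 45] -> pop 16, enqueue [3], visited so far: [31, 16]
  queue [45, 3] -> pop 45, enqueue [none], visited so far: [31, 16, 45]
  queue [3] -> pop 3, enqueue [15], visited so far: [31, 16, 45, 3]
  queue [15] -> pop 15, enqueue [none], visited so far: [31, 16, 45, 3, 15]
Result: [31, 16, 45, 3, 15]


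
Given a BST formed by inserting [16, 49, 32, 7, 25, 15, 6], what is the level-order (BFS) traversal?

Tree insertion order: [16, 49, 32, 7, 25, 15, 6]
Tree (level-order array): [16, 7, 49, 6, 15, 32, None, None, None, None, None, 25]
BFS from the root, enqueuing left then right child of each popped node:
  queue [16] -> pop 16, enqueue [7, 49], visited so far: [16]
  queue [7, 49] -> pop 7, enqueue [6, 15], visited so far: [16, 7]
  queue [49, 6, 15] -> pop 49, enqueue [32], visited so far: [16, 7, 49]
  queue [6, 15, 32] -> pop 6, enqueue [none], visited so far: [16, 7, 49, 6]
  queue [15, 32] -> pop 15, enqueue [none], visited so far: [16, 7, 49, 6, 15]
  queue [32] -> pop 32, enqueue [25], visited so far: [16, 7, 49, 6, 15, 32]
  queue [25] -> pop 25, enqueue [none], visited so far: [16, 7, 49, 6, 15, 32, 25]
Result: [16, 7, 49, 6, 15, 32, 25]


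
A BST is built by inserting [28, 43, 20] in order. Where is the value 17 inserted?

Starting tree (level order): [28, 20, 43]
Insertion path: 28 -> 20
Result: insert 17 as left child of 20
Final tree (level order): [28, 20, 43, 17]


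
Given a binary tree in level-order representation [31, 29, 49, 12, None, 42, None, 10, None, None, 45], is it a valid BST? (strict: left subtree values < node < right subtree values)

Level-order array: [31, 29, 49, 12, None, 42, None, 10, None, None, 45]
Validate using subtree bounds (lo, hi): at each node, require lo < value < hi,
then recurse left with hi=value and right with lo=value.
Preorder trace (stopping at first violation):
  at node 31 with bounds (-inf, +inf): OK
  at node 29 with bounds (-inf, 31): OK
  at node 12 with bounds (-inf, 29): OK
  at node 10 with bounds (-inf, 12): OK
  at node 49 with bounds (31, +inf): OK
  at node 42 with bounds (31, 49): OK
  at node 45 with bounds (42, 49): OK
No violation found at any node.
Result: Valid BST


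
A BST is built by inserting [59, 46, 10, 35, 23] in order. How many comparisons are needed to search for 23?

Search path for 23: 59 -> 46 -> 10 -> 35 -> 23
Found: True
Comparisons: 5


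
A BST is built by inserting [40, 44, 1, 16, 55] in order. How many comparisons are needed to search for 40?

Search path for 40: 40
Found: True
Comparisons: 1


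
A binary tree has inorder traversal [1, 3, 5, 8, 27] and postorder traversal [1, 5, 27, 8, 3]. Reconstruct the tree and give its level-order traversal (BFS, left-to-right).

Inorder:   [1, 3, 5, 8, 27]
Postorder: [1, 5, 27, 8, 3]
Algorithm: postorder visits root last, so walk postorder right-to-left;
each value is the root of the current inorder slice — split it at that
value, recurse on the right subtree first, then the left.
Recursive splits:
  root=3; inorder splits into left=[1], right=[5, 8, 27]
  root=8; inorder splits into left=[5], right=[27]
  root=27; inorder splits into left=[], right=[]
  root=5; inorder splits into left=[], right=[]
  root=1; inorder splits into left=[], right=[]
Reconstructed level-order: [3, 1, 8, 5, 27]


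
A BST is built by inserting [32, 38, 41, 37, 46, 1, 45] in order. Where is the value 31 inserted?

Starting tree (level order): [32, 1, 38, None, None, 37, 41, None, None, None, 46, 45]
Insertion path: 32 -> 1
Result: insert 31 as right child of 1
Final tree (level order): [32, 1, 38, None, 31, 37, 41, None, None, None, None, None, 46, 45]


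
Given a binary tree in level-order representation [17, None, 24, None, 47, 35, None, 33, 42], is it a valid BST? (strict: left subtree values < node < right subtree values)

Level-order array: [17, None, 24, None, 47, 35, None, 33, 42]
Validate using subtree bounds (lo, hi): at each node, require lo < value < hi,
then recurse left with hi=value and right with lo=value.
Preorder trace (stopping at first violation):
  at node 17 with bounds (-inf, +inf): OK
  at node 24 with bounds (17, +inf): OK
  at node 47 with bounds (24, +inf): OK
  at node 35 with bounds (24, 47): OK
  at node 33 with bounds (24, 35): OK
  at node 42 with bounds (35, 47): OK
No violation found at any node.
Result: Valid BST


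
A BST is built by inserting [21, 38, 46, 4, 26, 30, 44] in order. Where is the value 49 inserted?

Starting tree (level order): [21, 4, 38, None, None, 26, 46, None, 30, 44]
Insertion path: 21 -> 38 -> 46
Result: insert 49 as right child of 46
Final tree (level order): [21, 4, 38, None, None, 26, 46, None, 30, 44, 49]


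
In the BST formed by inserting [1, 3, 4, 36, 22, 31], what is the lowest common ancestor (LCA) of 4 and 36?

Tree insertion order: [1, 3, 4, 36, 22, 31]
Tree (level-order array): [1, None, 3, None, 4, None, 36, 22, None, None, 31]
In a BST, the LCA of p=4, q=36 is the first node v on the
root-to-leaf path with p <= v <= q (go left if both < v, right if both > v).
Walk from root:
  at 1: both 4 and 36 > 1, go right
  at 3: both 4 and 36 > 3, go right
  at 4: 4 <= 4 <= 36, this is the LCA
LCA = 4


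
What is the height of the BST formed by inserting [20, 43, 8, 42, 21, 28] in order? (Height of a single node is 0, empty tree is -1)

Insertion order: [20, 43, 8, 42, 21, 28]
Tree (level-order array): [20, 8, 43, None, None, 42, None, 21, None, None, 28]
Compute height bottom-up (empty subtree = -1):
  height(8) = 1 + max(-1, -1) = 0
  height(28) = 1 + max(-1, -1) = 0
  height(21) = 1 + max(-1, 0) = 1
  height(42) = 1 + max(1, -1) = 2
  height(43) = 1 + max(2, -1) = 3
  height(20) = 1 + max(0, 3) = 4
Height = 4


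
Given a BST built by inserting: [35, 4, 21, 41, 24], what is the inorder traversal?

Tree insertion order: [35, 4, 21, 41, 24]
Tree (level-order array): [35, 4, 41, None, 21, None, None, None, 24]
Inorder traversal: [4, 21, 24, 35, 41]


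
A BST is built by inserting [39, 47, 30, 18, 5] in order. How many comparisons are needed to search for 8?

Search path for 8: 39 -> 30 -> 18 -> 5
Found: False
Comparisons: 4


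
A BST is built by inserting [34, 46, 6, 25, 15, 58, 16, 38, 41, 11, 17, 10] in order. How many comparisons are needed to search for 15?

Search path for 15: 34 -> 6 -> 25 -> 15
Found: True
Comparisons: 4


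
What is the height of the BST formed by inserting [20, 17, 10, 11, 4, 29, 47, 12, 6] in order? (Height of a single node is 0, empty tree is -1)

Insertion order: [20, 17, 10, 11, 4, 29, 47, 12, 6]
Tree (level-order array): [20, 17, 29, 10, None, None, 47, 4, 11, None, None, None, 6, None, 12]
Compute height bottom-up (empty subtree = -1):
  height(6) = 1 + max(-1, -1) = 0
  height(4) = 1 + max(-1, 0) = 1
  height(12) = 1 + max(-1, -1) = 0
  height(11) = 1 + max(-1, 0) = 1
  height(10) = 1 + max(1, 1) = 2
  height(17) = 1 + max(2, -1) = 3
  height(47) = 1 + max(-1, -1) = 0
  height(29) = 1 + max(-1, 0) = 1
  height(20) = 1 + max(3, 1) = 4
Height = 4


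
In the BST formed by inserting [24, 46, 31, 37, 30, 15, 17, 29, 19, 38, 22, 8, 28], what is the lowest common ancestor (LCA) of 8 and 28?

Tree insertion order: [24, 46, 31, 37, 30, 15, 17, 29, 19, 38, 22, 8, 28]
Tree (level-order array): [24, 15, 46, 8, 17, 31, None, None, None, None, 19, 30, 37, None, 22, 29, None, None, 38, None, None, 28]
In a BST, the LCA of p=8, q=28 is the first node v on the
root-to-leaf path with p <= v <= q (go left if both < v, right if both > v).
Walk from root:
  at 24: 8 <= 24 <= 28, this is the LCA
LCA = 24
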